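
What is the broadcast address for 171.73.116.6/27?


Network: 171.73.116.0/27
Host bits = 5
Set all host bits to 1:
Broadcast: 171.73.116.31


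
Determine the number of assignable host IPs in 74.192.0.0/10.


Host bits = 32 - 10 = 22
Total addresses = 2^22 = 4194304
Usable = total - 2 (network and broadcast)
Usable hosts: 4194302


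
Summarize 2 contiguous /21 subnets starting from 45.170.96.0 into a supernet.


Original prefix: /21
Number of subnets: 2 = 2^1
New prefix = 21 - 1 = 20
Supernet: 45.170.96.0/20


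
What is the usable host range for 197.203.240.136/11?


Network: 197.192.0.0
Broadcast: 197.223.255.255
First usable = network + 1
Last usable = broadcast - 1
Range: 197.192.0.1 to 197.223.255.254


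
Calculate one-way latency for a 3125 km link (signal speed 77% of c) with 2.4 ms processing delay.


Speed = 0.77 * 3e5 km/s = 231000 km/s
Propagation delay = 3125 / 231000 = 0.0135 s = 13.5281 ms
Processing delay = 2.4 ms
Total one-way latency = 15.9281 ms


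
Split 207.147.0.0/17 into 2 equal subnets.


New prefix = 17 + 1 = 18
Each subnet has 16384 addresses
  207.147.0.0/18
  207.147.64.0/18
Subnets: 207.147.0.0/18, 207.147.64.0/18


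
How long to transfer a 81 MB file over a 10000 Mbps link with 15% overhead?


Effective throughput = 10000 * (1 - 15/100) = 8500 Mbps
File size in Mb = 81 * 8 = 648 Mb
Time = 648 / 8500
Time = 0.0762 seconds


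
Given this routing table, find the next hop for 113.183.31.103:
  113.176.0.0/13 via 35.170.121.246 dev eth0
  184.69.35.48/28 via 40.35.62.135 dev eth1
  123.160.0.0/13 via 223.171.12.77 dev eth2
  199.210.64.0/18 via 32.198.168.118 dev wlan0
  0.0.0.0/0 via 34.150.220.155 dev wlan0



Longest prefix match for 113.183.31.103:
  /13 113.176.0.0: MATCH
  /28 184.69.35.48: no
  /13 123.160.0.0: no
  /18 199.210.64.0: no
  /0 0.0.0.0: MATCH
Selected: next-hop 35.170.121.246 via eth0 (matched /13)


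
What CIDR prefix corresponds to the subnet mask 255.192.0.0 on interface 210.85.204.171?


Binary: 11111111.11000000.00000000.00000000
Count leading 1s
Prefix: /10


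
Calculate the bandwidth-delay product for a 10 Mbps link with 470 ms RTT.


BDP = bandwidth * RTT
= 10 Mbps * 470 ms
= 10 * 1e6 * 470 / 1000 bits
= 4700000 bits
= 587500 bytes
= 573.7305 KB
BDP = 4700000 bits (587500 bytes)


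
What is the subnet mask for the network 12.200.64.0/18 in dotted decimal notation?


/18 means 18 network bits, 14 host bits
Binary: 11111111111111111100000000000000
Mask: 255.255.192.0


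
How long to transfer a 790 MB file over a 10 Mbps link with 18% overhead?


Effective throughput = 10 * (1 - 18/100) = 8.2 Mbps
File size in Mb = 790 * 8 = 6320 Mb
Time = 6320 / 8.2
Time = 770.7317 seconds


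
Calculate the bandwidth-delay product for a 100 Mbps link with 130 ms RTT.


BDP = bandwidth * RTT
= 100 Mbps * 130 ms
= 100 * 1e6 * 130 / 1000 bits
= 13000000 bits
= 1625000 bytes
= 1586.9141 KB
BDP = 13000000 bits (1625000 bytes)


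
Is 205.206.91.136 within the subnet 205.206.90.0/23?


Subnet network: 205.206.90.0
Test IP AND mask: 205.206.90.0
Yes, 205.206.91.136 is in 205.206.90.0/23


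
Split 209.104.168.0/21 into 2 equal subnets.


New prefix = 21 + 1 = 22
Each subnet has 1024 addresses
  209.104.168.0/22
  209.104.172.0/22
Subnets: 209.104.168.0/22, 209.104.172.0/22


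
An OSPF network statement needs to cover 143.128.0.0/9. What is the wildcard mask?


Subnet mask: 255.128.0.0
Wildcard = 255.255.255.255 - subnet mask
255 - 255 = 0
255 - 128 = 127
255 - 0 = 255
255 - 0 = 255
Wildcard: 0.127.255.255


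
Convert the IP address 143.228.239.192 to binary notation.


143 = 10001111
228 = 11100100
239 = 11101111
192 = 11000000
Binary: 10001111.11100100.11101111.11000000


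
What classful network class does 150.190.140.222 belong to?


First octet: 150
Binary: 10010110
10xxxxxx -> Class B (128-191)
Class B, default mask 255.255.0.0 (/16)


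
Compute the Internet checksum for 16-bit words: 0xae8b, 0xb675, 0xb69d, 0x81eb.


Sum all words (with carry folding):
+ 0xae8b = 0xae8b
+ 0xb675 = 0x6501
+ 0xb69d = 0x1b9f
+ 0x81eb = 0x9d8a
One's complement: ~0x9d8a
Checksum = 0x6275


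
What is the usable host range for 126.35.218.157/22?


Network: 126.35.216.0
Broadcast: 126.35.219.255
First usable = network + 1
Last usable = broadcast - 1
Range: 126.35.216.1 to 126.35.219.254


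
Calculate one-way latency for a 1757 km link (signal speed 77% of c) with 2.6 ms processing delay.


Speed = 0.77 * 3e5 km/s = 231000 km/s
Propagation delay = 1757 / 231000 = 0.0076 s = 7.6061 ms
Processing delay = 2.6 ms
Total one-way latency = 10.2061 ms


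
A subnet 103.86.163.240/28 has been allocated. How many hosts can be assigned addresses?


Host bits = 32 - 28 = 4
Total addresses = 2^4 = 16
Usable = total - 2 (network and broadcast)
Usable hosts: 14


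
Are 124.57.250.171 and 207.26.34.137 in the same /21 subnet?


Mask: 255.255.248.0
124.57.250.171 AND mask = 124.57.248.0
207.26.34.137 AND mask = 207.26.32.0
No, different subnets (124.57.248.0 vs 207.26.32.0)


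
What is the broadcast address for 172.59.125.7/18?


Network: 172.59.64.0/18
Host bits = 14
Set all host bits to 1:
Broadcast: 172.59.127.255


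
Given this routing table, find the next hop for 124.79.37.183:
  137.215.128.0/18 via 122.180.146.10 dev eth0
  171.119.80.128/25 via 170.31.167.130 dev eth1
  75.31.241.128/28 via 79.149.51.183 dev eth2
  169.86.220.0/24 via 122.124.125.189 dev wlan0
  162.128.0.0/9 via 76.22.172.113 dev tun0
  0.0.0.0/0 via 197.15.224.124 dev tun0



Longest prefix match for 124.79.37.183:
  /18 137.215.128.0: no
  /25 171.119.80.128: no
  /28 75.31.241.128: no
  /24 169.86.220.0: no
  /9 162.128.0.0: no
  /0 0.0.0.0: MATCH
Selected: next-hop 197.15.224.124 via tun0 (matched /0)


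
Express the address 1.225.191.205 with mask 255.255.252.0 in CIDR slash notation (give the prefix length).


Binary: 11111111.11111111.11111100.00000000
Count leading 1s
Prefix: /22


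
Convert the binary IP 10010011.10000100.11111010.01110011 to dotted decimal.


10010011 = 147
10000100 = 132
11111010 = 250
01110011 = 115
IP: 147.132.250.115


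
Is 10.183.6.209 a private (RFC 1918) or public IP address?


RFC 1918 private ranges:
  10.0.0.0/8 (10.0.0.0 - 10.255.255.255)
  172.16.0.0/12 (172.16.0.0 - 172.31.255.255)
  192.168.0.0/16 (192.168.0.0 - 192.168.255.255)
Private (in 10.0.0.0/8)


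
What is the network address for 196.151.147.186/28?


IP:   11000100.10010111.10010011.10111010
Mask: 11111111.11111111.11111111.11110000
AND operation:
Net:  11000100.10010111.10010011.10110000
Network: 196.151.147.176/28


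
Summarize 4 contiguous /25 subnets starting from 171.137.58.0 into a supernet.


Original prefix: /25
Number of subnets: 4 = 2^2
New prefix = 25 - 2 = 23
Supernet: 171.137.58.0/23


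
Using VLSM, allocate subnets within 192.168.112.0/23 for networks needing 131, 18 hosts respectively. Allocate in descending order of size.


131 hosts -> /24 (254 usable): 192.168.112.0/24
18 hosts -> /27 (30 usable): 192.168.113.0/27
Allocation: 192.168.112.0/24 (131 hosts, 254 usable); 192.168.113.0/27 (18 hosts, 30 usable)


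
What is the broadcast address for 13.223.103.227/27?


Network: 13.223.103.224/27
Host bits = 5
Set all host bits to 1:
Broadcast: 13.223.103.255


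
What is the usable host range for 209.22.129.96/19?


Network: 209.22.128.0
Broadcast: 209.22.159.255
First usable = network + 1
Last usable = broadcast - 1
Range: 209.22.128.1 to 209.22.159.254


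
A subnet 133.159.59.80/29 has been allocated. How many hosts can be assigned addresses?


Host bits = 32 - 29 = 3
Total addresses = 2^3 = 8
Usable = total - 2 (network and broadcast)
Usable hosts: 6


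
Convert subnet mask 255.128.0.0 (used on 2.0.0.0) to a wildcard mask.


Subnet mask: 255.128.0.0
Wildcard = 255.255.255.255 - subnet mask
255 - 255 = 0
255 - 128 = 127
255 - 0 = 255
255 - 0 = 255
Wildcard: 0.127.255.255


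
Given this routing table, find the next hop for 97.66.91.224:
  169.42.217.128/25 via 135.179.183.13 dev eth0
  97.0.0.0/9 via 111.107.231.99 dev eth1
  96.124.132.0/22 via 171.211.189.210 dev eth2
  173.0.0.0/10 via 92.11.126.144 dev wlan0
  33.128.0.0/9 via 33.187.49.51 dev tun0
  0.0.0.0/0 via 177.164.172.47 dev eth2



Longest prefix match for 97.66.91.224:
  /25 169.42.217.128: no
  /9 97.0.0.0: MATCH
  /22 96.124.132.0: no
  /10 173.0.0.0: no
  /9 33.128.0.0: no
  /0 0.0.0.0: MATCH
Selected: next-hop 111.107.231.99 via eth1 (matched /9)


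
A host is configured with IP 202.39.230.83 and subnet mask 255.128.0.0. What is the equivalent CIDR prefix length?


Binary: 11111111.10000000.00000000.00000000
Count leading 1s
Prefix: /9


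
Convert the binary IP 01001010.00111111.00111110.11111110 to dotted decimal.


01001010 = 74
00111111 = 63
00111110 = 62
11111110 = 254
IP: 74.63.62.254


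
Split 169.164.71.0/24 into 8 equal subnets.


New prefix = 24 + 3 = 27
Each subnet has 32 addresses
  169.164.71.0/27
  169.164.71.32/27
  169.164.71.64/27
  169.164.71.96/27
  169.164.71.128/27
  169.164.71.160/27
  169.164.71.192/27
  169.164.71.224/27
Subnets: 169.164.71.0/27, 169.164.71.32/27, 169.164.71.64/27, 169.164.71.96/27, 169.164.71.128/27, 169.164.71.160/27, 169.164.71.192/27, 169.164.71.224/27


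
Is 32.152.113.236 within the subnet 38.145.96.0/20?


Subnet network: 38.145.96.0
Test IP AND mask: 32.152.112.0
No, 32.152.113.236 is not in 38.145.96.0/20


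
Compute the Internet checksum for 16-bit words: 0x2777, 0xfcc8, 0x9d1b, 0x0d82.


Sum all words (with carry folding):
+ 0x2777 = 0x2777
+ 0xfcc8 = 0x2440
+ 0x9d1b = 0xc15b
+ 0x0d82 = 0xcedd
One's complement: ~0xcedd
Checksum = 0x3122


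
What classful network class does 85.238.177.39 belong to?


First octet: 85
Binary: 01010101
0xxxxxxx -> Class A (1-126)
Class A, default mask 255.0.0.0 (/8)


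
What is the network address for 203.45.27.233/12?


IP:   11001011.00101101.00011011.11101001
Mask: 11111111.11110000.00000000.00000000
AND operation:
Net:  11001011.00100000.00000000.00000000
Network: 203.32.0.0/12


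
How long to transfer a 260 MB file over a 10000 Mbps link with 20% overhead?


Effective throughput = 10000 * (1 - 20/100) = 8000 Mbps
File size in Mb = 260 * 8 = 2080 Mb
Time = 2080 / 8000
Time = 0.26 seconds


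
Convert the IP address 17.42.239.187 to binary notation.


17 = 00010001
42 = 00101010
239 = 11101111
187 = 10111011
Binary: 00010001.00101010.11101111.10111011


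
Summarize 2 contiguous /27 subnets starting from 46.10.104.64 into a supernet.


Original prefix: /27
Number of subnets: 2 = 2^1
New prefix = 27 - 1 = 26
Supernet: 46.10.104.64/26


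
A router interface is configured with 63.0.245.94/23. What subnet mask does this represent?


/23 means 23 network bits, 9 host bits
Binary: 11111111111111111111111000000000
Mask: 255.255.254.0


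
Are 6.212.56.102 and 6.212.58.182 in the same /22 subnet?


Mask: 255.255.252.0
6.212.56.102 AND mask = 6.212.56.0
6.212.58.182 AND mask = 6.212.56.0
Yes, same subnet (6.212.56.0)


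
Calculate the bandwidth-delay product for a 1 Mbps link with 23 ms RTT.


BDP = bandwidth * RTT
= 1 Mbps * 23 ms
= 1 * 1e6 * 23 / 1000 bits
= 23000 bits
= 2875 bytes
= 2.8076 KB
BDP = 23000 bits (2875 bytes)


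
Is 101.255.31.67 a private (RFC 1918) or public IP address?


RFC 1918 private ranges:
  10.0.0.0/8 (10.0.0.0 - 10.255.255.255)
  172.16.0.0/12 (172.16.0.0 - 172.31.255.255)
  192.168.0.0/16 (192.168.0.0 - 192.168.255.255)
Public (not in any RFC 1918 range)


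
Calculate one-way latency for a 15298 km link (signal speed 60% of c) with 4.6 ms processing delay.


Speed = 0.6 * 3e5 km/s = 180000 km/s
Propagation delay = 15298 / 180000 = 0.085 s = 84.9889 ms
Processing delay = 4.6 ms
Total one-way latency = 89.5889 ms


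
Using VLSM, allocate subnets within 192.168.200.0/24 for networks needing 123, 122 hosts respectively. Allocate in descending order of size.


123 hosts -> /25 (126 usable): 192.168.200.0/25
122 hosts -> /25 (126 usable): 192.168.200.128/25
Allocation: 192.168.200.0/25 (123 hosts, 126 usable); 192.168.200.128/25 (122 hosts, 126 usable)


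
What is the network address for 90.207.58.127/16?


IP:   01011010.11001111.00111010.01111111
Mask: 11111111.11111111.00000000.00000000
AND operation:
Net:  01011010.11001111.00000000.00000000
Network: 90.207.0.0/16


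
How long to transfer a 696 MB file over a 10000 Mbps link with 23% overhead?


Effective throughput = 10000 * (1 - 23/100) = 7700 Mbps
File size in Mb = 696 * 8 = 5568 Mb
Time = 5568 / 7700
Time = 0.7231 seconds


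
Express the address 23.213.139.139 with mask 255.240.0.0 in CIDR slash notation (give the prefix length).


Binary: 11111111.11110000.00000000.00000000
Count leading 1s
Prefix: /12


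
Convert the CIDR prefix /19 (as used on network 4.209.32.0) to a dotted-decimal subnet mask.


/19 means 19 network bits, 13 host bits
Binary: 11111111111111111110000000000000
Mask: 255.255.224.0


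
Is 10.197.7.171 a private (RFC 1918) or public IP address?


RFC 1918 private ranges:
  10.0.0.0/8 (10.0.0.0 - 10.255.255.255)
  172.16.0.0/12 (172.16.0.0 - 172.31.255.255)
  192.168.0.0/16 (192.168.0.0 - 192.168.255.255)
Private (in 10.0.0.0/8)


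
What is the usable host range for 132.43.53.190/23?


Network: 132.43.52.0
Broadcast: 132.43.53.255
First usable = network + 1
Last usable = broadcast - 1
Range: 132.43.52.1 to 132.43.53.254


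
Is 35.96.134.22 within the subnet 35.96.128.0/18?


Subnet network: 35.96.128.0
Test IP AND mask: 35.96.128.0
Yes, 35.96.134.22 is in 35.96.128.0/18


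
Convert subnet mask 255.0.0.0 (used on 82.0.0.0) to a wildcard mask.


Subnet mask: 255.0.0.0
Wildcard = 255.255.255.255 - subnet mask
255 - 255 = 0
255 - 0 = 255
255 - 0 = 255
255 - 0 = 255
Wildcard: 0.255.255.255


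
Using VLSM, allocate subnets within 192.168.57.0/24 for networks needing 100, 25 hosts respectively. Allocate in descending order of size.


100 hosts -> /25 (126 usable): 192.168.57.0/25
25 hosts -> /27 (30 usable): 192.168.57.128/27
Allocation: 192.168.57.0/25 (100 hosts, 126 usable); 192.168.57.128/27 (25 hosts, 30 usable)


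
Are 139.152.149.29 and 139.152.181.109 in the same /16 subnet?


Mask: 255.255.0.0
139.152.149.29 AND mask = 139.152.0.0
139.152.181.109 AND mask = 139.152.0.0
Yes, same subnet (139.152.0.0)


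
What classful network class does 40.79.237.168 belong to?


First octet: 40
Binary: 00101000
0xxxxxxx -> Class A (1-126)
Class A, default mask 255.0.0.0 (/8)


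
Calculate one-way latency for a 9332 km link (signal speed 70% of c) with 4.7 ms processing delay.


Speed = 0.7 * 3e5 km/s = 210000 km/s
Propagation delay = 9332 / 210000 = 0.0444 s = 44.4381 ms
Processing delay = 4.7 ms
Total one-way latency = 49.1381 ms


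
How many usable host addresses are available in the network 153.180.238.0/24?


Host bits = 32 - 24 = 8
Total addresses = 2^8 = 256
Usable = total - 2 (network and broadcast)
Usable hosts: 254


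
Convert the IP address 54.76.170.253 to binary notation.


54 = 00110110
76 = 01001100
170 = 10101010
253 = 11111101
Binary: 00110110.01001100.10101010.11111101


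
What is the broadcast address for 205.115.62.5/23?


Network: 205.115.62.0/23
Host bits = 9
Set all host bits to 1:
Broadcast: 205.115.63.255


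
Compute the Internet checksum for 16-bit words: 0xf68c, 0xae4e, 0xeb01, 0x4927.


Sum all words (with carry folding):
+ 0xf68c = 0xf68c
+ 0xae4e = 0xa4db
+ 0xeb01 = 0x8fdd
+ 0x4927 = 0xd904
One's complement: ~0xd904
Checksum = 0x26fb


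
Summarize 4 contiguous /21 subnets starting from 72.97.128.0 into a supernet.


Original prefix: /21
Number of subnets: 4 = 2^2
New prefix = 21 - 2 = 19
Supernet: 72.97.128.0/19


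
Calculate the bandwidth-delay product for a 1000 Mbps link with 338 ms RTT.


BDP = bandwidth * RTT
= 1000 Mbps * 338 ms
= 1000 * 1e6 * 338 / 1000 bits
= 338000000 bits
= 42250000 bytes
= 41259.7656 KB
BDP = 338000000 bits (42250000 bytes)


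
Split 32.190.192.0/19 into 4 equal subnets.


New prefix = 19 + 2 = 21
Each subnet has 2048 addresses
  32.190.192.0/21
  32.190.200.0/21
  32.190.208.0/21
  32.190.216.0/21
Subnets: 32.190.192.0/21, 32.190.200.0/21, 32.190.208.0/21, 32.190.216.0/21


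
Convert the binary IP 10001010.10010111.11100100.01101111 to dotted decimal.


10001010 = 138
10010111 = 151
11100100 = 228
01101111 = 111
IP: 138.151.228.111


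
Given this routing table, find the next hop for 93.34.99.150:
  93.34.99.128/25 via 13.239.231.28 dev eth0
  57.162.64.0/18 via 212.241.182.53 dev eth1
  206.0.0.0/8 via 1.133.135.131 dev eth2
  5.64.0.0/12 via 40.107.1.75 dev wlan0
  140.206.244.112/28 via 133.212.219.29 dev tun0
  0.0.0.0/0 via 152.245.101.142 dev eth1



Longest prefix match for 93.34.99.150:
  /25 93.34.99.128: MATCH
  /18 57.162.64.0: no
  /8 206.0.0.0: no
  /12 5.64.0.0: no
  /28 140.206.244.112: no
  /0 0.0.0.0: MATCH
Selected: next-hop 13.239.231.28 via eth0 (matched /25)


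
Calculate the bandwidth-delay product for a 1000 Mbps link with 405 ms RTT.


BDP = bandwidth * RTT
= 1000 Mbps * 405 ms
= 1000 * 1e6 * 405 / 1000 bits
= 405000000 bits
= 50625000 bytes
= 49438.4766 KB
BDP = 405000000 bits (50625000 bytes)


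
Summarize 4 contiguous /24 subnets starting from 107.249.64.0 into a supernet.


Original prefix: /24
Number of subnets: 4 = 2^2
New prefix = 24 - 2 = 22
Supernet: 107.249.64.0/22


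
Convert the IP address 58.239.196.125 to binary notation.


58 = 00111010
239 = 11101111
196 = 11000100
125 = 01111101
Binary: 00111010.11101111.11000100.01111101


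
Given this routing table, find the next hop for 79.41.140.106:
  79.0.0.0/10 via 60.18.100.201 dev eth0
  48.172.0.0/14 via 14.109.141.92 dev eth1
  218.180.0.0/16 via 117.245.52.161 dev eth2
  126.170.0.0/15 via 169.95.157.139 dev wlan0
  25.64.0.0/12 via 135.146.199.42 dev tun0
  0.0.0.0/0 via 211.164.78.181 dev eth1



Longest prefix match for 79.41.140.106:
  /10 79.0.0.0: MATCH
  /14 48.172.0.0: no
  /16 218.180.0.0: no
  /15 126.170.0.0: no
  /12 25.64.0.0: no
  /0 0.0.0.0: MATCH
Selected: next-hop 60.18.100.201 via eth0 (matched /10)


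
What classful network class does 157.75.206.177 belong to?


First octet: 157
Binary: 10011101
10xxxxxx -> Class B (128-191)
Class B, default mask 255.255.0.0 (/16)


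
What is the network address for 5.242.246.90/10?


IP:   00000101.11110010.11110110.01011010
Mask: 11111111.11000000.00000000.00000000
AND operation:
Net:  00000101.11000000.00000000.00000000
Network: 5.192.0.0/10


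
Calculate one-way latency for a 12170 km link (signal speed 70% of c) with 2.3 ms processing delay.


Speed = 0.7 * 3e5 km/s = 210000 km/s
Propagation delay = 12170 / 210000 = 0.058 s = 57.9524 ms
Processing delay = 2.3 ms
Total one-way latency = 60.2524 ms


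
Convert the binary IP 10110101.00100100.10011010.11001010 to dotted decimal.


10110101 = 181
00100100 = 36
10011010 = 154
11001010 = 202
IP: 181.36.154.202


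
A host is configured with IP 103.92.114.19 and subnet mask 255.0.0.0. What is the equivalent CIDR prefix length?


Binary: 11111111.00000000.00000000.00000000
Count leading 1s
Prefix: /8


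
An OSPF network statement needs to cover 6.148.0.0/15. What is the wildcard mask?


Subnet mask: 255.254.0.0
Wildcard = 255.255.255.255 - subnet mask
255 - 255 = 0
255 - 254 = 1
255 - 0 = 255
255 - 0 = 255
Wildcard: 0.1.255.255


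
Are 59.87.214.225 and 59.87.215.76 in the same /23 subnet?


Mask: 255.255.254.0
59.87.214.225 AND mask = 59.87.214.0
59.87.215.76 AND mask = 59.87.214.0
Yes, same subnet (59.87.214.0)


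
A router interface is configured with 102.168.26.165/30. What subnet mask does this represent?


/30 means 30 network bits, 2 host bits
Binary: 11111111111111111111111111111100
Mask: 255.255.255.252


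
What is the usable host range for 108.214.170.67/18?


Network: 108.214.128.0
Broadcast: 108.214.191.255
First usable = network + 1
Last usable = broadcast - 1
Range: 108.214.128.1 to 108.214.191.254


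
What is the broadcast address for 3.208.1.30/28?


Network: 3.208.1.16/28
Host bits = 4
Set all host bits to 1:
Broadcast: 3.208.1.31


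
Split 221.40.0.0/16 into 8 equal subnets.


New prefix = 16 + 3 = 19
Each subnet has 8192 addresses
  221.40.0.0/19
  221.40.32.0/19
  221.40.64.0/19
  221.40.96.0/19
  221.40.128.0/19
  221.40.160.0/19
  221.40.192.0/19
  221.40.224.0/19
Subnets: 221.40.0.0/19, 221.40.32.0/19, 221.40.64.0/19, 221.40.96.0/19, 221.40.128.0/19, 221.40.160.0/19, 221.40.192.0/19, 221.40.224.0/19


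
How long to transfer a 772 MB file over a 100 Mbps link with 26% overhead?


Effective throughput = 100 * (1 - 26/100) = 74 Mbps
File size in Mb = 772 * 8 = 6176 Mb
Time = 6176 / 74
Time = 83.4595 seconds


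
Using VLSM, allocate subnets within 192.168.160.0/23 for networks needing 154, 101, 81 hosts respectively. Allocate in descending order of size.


154 hosts -> /24 (254 usable): 192.168.160.0/24
101 hosts -> /25 (126 usable): 192.168.161.0/25
81 hosts -> /25 (126 usable): 192.168.161.128/25
Allocation: 192.168.160.0/24 (154 hosts, 254 usable); 192.168.161.0/25 (101 hosts, 126 usable); 192.168.161.128/25 (81 hosts, 126 usable)


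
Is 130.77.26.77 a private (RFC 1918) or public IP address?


RFC 1918 private ranges:
  10.0.0.0/8 (10.0.0.0 - 10.255.255.255)
  172.16.0.0/12 (172.16.0.0 - 172.31.255.255)
  192.168.0.0/16 (192.168.0.0 - 192.168.255.255)
Public (not in any RFC 1918 range)


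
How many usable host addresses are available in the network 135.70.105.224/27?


Host bits = 32 - 27 = 5
Total addresses = 2^5 = 32
Usable = total - 2 (network and broadcast)
Usable hosts: 30


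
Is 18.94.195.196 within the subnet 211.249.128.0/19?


Subnet network: 211.249.128.0
Test IP AND mask: 18.94.192.0
No, 18.94.195.196 is not in 211.249.128.0/19


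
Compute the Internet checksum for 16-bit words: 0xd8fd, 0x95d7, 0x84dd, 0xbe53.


Sum all words (with carry folding):
+ 0xd8fd = 0xd8fd
+ 0x95d7 = 0x6ed5
+ 0x84dd = 0xf3b2
+ 0xbe53 = 0xb206
One's complement: ~0xb206
Checksum = 0x4df9


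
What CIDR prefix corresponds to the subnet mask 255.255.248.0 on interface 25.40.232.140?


Binary: 11111111.11111111.11111000.00000000
Count leading 1s
Prefix: /21


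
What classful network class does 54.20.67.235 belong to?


First octet: 54
Binary: 00110110
0xxxxxxx -> Class A (1-126)
Class A, default mask 255.0.0.0 (/8)


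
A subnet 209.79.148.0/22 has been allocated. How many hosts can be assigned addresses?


Host bits = 32 - 22 = 10
Total addresses = 2^10 = 1024
Usable = total - 2 (network and broadcast)
Usable hosts: 1022


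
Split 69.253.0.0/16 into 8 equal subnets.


New prefix = 16 + 3 = 19
Each subnet has 8192 addresses
  69.253.0.0/19
  69.253.32.0/19
  69.253.64.0/19
  69.253.96.0/19
  69.253.128.0/19
  69.253.160.0/19
  69.253.192.0/19
  69.253.224.0/19
Subnets: 69.253.0.0/19, 69.253.32.0/19, 69.253.64.0/19, 69.253.96.0/19, 69.253.128.0/19, 69.253.160.0/19, 69.253.192.0/19, 69.253.224.0/19


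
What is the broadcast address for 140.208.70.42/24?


Network: 140.208.70.0/24
Host bits = 8
Set all host bits to 1:
Broadcast: 140.208.70.255


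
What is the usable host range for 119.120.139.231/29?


Network: 119.120.139.224
Broadcast: 119.120.139.231
First usable = network + 1
Last usable = broadcast - 1
Range: 119.120.139.225 to 119.120.139.230


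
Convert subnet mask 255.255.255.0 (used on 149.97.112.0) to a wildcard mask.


Subnet mask: 255.255.255.0
Wildcard = 255.255.255.255 - subnet mask
255 - 255 = 0
255 - 255 = 0
255 - 255 = 0
255 - 0 = 255
Wildcard: 0.0.0.255


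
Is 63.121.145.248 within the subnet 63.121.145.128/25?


Subnet network: 63.121.145.128
Test IP AND mask: 63.121.145.128
Yes, 63.121.145.248 is in 63.121.145.128/25


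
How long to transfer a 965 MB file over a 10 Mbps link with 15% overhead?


Effective throughput = 10 * (1 - 15/100) = 8.5 Mbps
File size in Mb = 965 * 8 = 7720 Mb
Time = 7720 / 8.5
Time = 908.2353 seconds


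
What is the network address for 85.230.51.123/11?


IP:   01010101.11100110.00110011.01111011
Mask: 11111111.11100000.00000000.00000000
AND operation:
Net:  01010101.11100000.00000000.00000000
Network: 85.224.0.0/11


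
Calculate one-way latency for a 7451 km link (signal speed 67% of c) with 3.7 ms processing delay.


Speed = 0.67 * 3e5 km/s = 201000 km/s
Propagation delay = 7451 / 201000 = 0.0371 s = 37.0697 ms
Processing delay = 3.7 ms
Total one-way latency = 40.7697 ms


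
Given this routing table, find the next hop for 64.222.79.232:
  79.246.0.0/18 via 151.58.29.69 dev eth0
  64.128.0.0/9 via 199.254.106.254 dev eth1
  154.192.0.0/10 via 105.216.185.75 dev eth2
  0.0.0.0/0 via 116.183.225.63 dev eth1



Longest prefix match for 64.222.79.232:
  /18 79.246.0.0: no
  /9 64.128.0.0: MATCH
  /10 154.192.0.0: no
  /0 0.0.0.0: MATCH
Selected: next-hop 199.254.106.254 via eth1 (matched /9)


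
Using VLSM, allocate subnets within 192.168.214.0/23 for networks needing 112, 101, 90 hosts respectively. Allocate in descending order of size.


112 hosts -> /25 (126 usable): 192.168.214.0/25
101 hosts -> /25 (126 usable): 192.168.214.128/25
90 hosts -> /25 (126 usable): 192.168.215.0/25
Allocation: 192.168.214.0/25 (112 hosts, 126 usable); 192.168.214.128/25 (101 hosts, 126 usable); 192.168.215.0/25 (90 hosts, 126 usable)


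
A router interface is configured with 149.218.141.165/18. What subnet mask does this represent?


/18 means 18 network bits, 14 host bits
Binary: 11111111111111111100000000000000
Mask: 255.255.192.0


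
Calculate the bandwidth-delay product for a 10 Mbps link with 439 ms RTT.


BDP = bandwidth * RTT
= 10 Mbps * 439 ms
= 10 * 1e6 * 439 / 1000 bits
= 4390000 bits
= 548750 bytes
= 535.8887 KB
BDP = 4390000 bits (548750 bytes)


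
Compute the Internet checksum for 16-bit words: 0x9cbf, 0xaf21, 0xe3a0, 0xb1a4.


Sum all words (with carry folding):
+ 0x9cbf = 0x9cbf
+ 0xaf21 = 0x4be1
+ 0xe3a0 = 0x2f82
+ 0xb1a4 = 0xe126
One's complement: ~0xe126
Checksum = 0x1ed9


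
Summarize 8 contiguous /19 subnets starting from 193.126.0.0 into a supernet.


Original prefix: /19
Number of subnets: 8 = 2^3
New prefix = 19 - 3 = 16
Supernet: 193.126.0.0/16


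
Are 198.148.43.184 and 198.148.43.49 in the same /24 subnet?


Mask: 255.255.255.0
198.148.43.184 AND mask = 198.148.43.0
198.148.43.49 AND mask = 198.148.43.0
Yes, same subnet (198.148.43.0)


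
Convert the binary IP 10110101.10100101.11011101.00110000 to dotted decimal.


10110101 = 181
10100101 = 165
11011101 = 221
00110000 = 48
IP: 181.165.221.48


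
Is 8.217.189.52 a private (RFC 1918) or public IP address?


RFC 1918 private ranges:
  10.0.0.0/8 (10.0.0.0 - 10.255.255.255)
  172.16.0.0/12 (172.16.0.0 - 172.31.255.255)
  192.168.0.0/16 (192.168.0.0 - 192.168.255.255)
Public (not in any RFC 1918 range)


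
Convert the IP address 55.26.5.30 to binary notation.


55 = 00110111
26 = 00011010
5 = 00000101
30 = 00011110
Binary: 00110111.00011010.00000101.00011110


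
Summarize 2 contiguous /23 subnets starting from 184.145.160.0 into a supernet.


Original prefix: /23
Number of subnets: 2 = 2^1
New prefix = 23 - 1 = 22
Supernet: 184.145.160.0/22


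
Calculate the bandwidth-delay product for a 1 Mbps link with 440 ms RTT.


BDP = bandwidth * RTT
= 1 Mbps * 440 ms
= 1 * 1e6 * 440 / 1000 bits
= 440000 bits
= 55000 bytes
= 53.7109 KB
BDP = 440000 bits (55000 bytes)


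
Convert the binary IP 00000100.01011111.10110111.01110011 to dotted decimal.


00000100 = 4
01011111 = 95
10110111 = 183
01110011 = 115
IP: 4.95.183.115


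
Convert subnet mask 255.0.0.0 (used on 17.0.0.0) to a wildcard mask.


Subnet mask: 255.0.0.0
Wildcard = 255.255.255.255 - subnet mask
255 - 255 = 0
255 - 0 = 255
255 - 0 = 255
255 - 0 = 255
Wildcard: 0.255.255.255


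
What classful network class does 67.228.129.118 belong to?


First octet: 67
Binary: 01000011
0xxxxxxx -> Class A (1-126)
Class A, default mask 255.0.0.0 (/8)


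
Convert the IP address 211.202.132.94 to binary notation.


211 = 11010011
202 = 11001010
132 = 10000100
94 = 01011110
Binary: 11010011.11001010.10000100.01011110


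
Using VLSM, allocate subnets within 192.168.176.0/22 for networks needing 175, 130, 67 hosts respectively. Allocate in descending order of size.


175 hosts -> /24 (254 usable): 192.168.176.0/24
130 hosts -> /24 (254 usable): 192.168.177.0/24
67 hosts -> /25 (126 usable): 192.168.178.0/25
Allocation: 192.168.176.0/24 (175 hosts, 254 usable); 192.168.177.0/24 (130 hosts, 254 usable); 192.168.178.0/25 (67 hosts, 126 usable)


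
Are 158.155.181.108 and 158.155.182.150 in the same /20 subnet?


Mask: 255.255.240.0
158.155.181.108 AND mask = 158.155.176.0
158.155.182.150 AND mask = 158.155.176.0
Yes, same subnet (158.155.176.0)


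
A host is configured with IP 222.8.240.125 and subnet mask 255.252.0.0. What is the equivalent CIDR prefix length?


Binary: 11111111.11111100.00000000.00000000
Count leading 1s
Prefix: /14


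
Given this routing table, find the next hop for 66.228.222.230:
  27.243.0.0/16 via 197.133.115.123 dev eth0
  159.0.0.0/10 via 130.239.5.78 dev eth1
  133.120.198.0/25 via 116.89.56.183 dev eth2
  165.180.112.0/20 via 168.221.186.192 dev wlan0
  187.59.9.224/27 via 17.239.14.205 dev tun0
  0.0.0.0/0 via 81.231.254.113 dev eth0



Longest prefix match for 66.228.222.230:
  /16 27.243.0.0: no
  /10 159.0.0.0: no
  /25 133.120.198.0: no
  /20 165.180.112.0: no
  /27 187.59.9.224: no
  /0 0.0.0.0: MATCH
Selected: next-hop 81.231.254.113 via eth0 (matched /0)


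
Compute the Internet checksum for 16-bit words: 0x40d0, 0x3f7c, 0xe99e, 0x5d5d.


Sum all words (with carry folding):
+ 0x40d0 = 0x40d0
+ 0x3f7c = 0x804c
+ 0xe99e = 0x69eb
+ 0x5d5d = 0xc748
One's complement: ~0xc748
Checksum = 0x38b7


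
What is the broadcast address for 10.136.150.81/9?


Network: 10.128.0.0/9
Host bits = 23
Set all host bits to 1:
Broadcast: 10.255.255.255


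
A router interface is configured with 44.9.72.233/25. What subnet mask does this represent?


/25 means 25 network bits, 7 host bits
Binary: 11111111111111111111111110000000
Mask: 255.255.255.128


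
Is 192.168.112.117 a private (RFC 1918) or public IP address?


RFC 1918 private ranges:
  10.0.0.0/8 (10.0.0.0 - 10.255.255.255)
  172.16.0.0/12 (172.16.0.0 - 172.31.255.255)
  192.168.0.0/16 (192.168.0.0 - 192.168.255.255)
Private (in 192.168.0.0/16)


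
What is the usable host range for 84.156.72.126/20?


Network: 84.156.64.0
Broadcast: 84.156.79.255
First usable = network + 1
Last usable = broadcast - 1
Range: 84.156.64.1 to 84.156.79.254


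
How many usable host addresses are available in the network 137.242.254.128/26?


Host bits = 32 - 26 = 6
Total addresses = 2^6 = 64
Usable = total - 2 (network and broadcast)
Usable hosts: 62


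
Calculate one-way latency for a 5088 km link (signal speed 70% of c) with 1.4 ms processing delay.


Speed = 0.7 * 3e5 km/s = 210000 km/s
Propagation delay = 5088 / 210000 = 0.0242 s = 24.2286 ms
Processing delay = 1.4 ms
Total one-way latency = 25.6286 ms


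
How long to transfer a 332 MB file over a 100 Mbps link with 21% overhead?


Effective throughput = 100 * (1 - 21/100) = 79 Mbps
File size in Mb = 332 * 8 = 2656 Mb
Time = 2656 / 79
Time = 33.6203 seconds


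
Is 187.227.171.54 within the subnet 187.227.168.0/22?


Subnet network: 187.227.168.0
Test IP AND mask: 187.227.168.0
Yes, 187.227.171.54 is in 187.227.168.0/22


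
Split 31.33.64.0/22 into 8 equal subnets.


New prefix = 22 + 3 = 25
Each subnet has 128 addresses
  31.33.64.0/25
  31.33.64.128/25
  31.33.65.0/25
  31.33.65.128/25
  31.33.66.0/25
  31.33.66.128/25
  31.33.67.0/25
  31.33.67.128/25
Subnets: 31.33.64.0/25, 31.33.64.128/25, 31.33.65.0/25, 31.33.65.128/25, 31.33.66.0/25, 31.33.66.128/25, 31.33.67.0/25, 31.33.67.128/25


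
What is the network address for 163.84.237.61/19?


IP:   10100011.01010100.11101101.00111101
Mask: 11111111.11111111.11100000.00000000
AND operation:
Net:  10100011.01010100.11100000.00000000
Network: 163.84.224.0/19


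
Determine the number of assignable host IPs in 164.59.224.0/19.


Host bits = 32 - 19 = 13
Total addresses = 2^13 = 8192
Usable = total - 2 (network and broadcast)
Usable hosts: 8190


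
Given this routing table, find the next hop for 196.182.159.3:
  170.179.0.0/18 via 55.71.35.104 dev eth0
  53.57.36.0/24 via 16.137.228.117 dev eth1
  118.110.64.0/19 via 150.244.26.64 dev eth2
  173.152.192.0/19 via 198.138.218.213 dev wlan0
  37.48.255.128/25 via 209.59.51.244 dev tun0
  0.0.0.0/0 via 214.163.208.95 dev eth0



Longest prefix match for 196.182.159.3:
  /18 170.179.0.0: no
  /24 53.57.36.0: no
  /19 118.110.64.0: no
  /19 173.152.192.0: no
  /25 37.48.255.128: no
  /0 0.0.0.0: MATCH
Selected: next-hop 214.163.208.95 via eth0 (matched /0)


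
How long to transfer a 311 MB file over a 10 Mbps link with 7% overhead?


Effective throughput = 10 * (1 - 7/100) = 9.3 Mbps
File size in Mb = 311 * 8 = 2488 Mb
Time = 2488 / 9.3
Time = 267.5269 seconds


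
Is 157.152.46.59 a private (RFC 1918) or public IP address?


RFC 1918 private ranges:
  10.0.0.0/8 (10.0.0.0 - 10.255.255.255)
  172.16.0.0/12 (172.16.0.0 - 172.31.255.255)
  192.168.0.0/16 (192.168.0.0 - 192.168.255.255)
Public (not in any RFC 1918 range)


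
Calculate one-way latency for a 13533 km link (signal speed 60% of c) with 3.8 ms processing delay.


Speed = 0.6 * 3e5 km/s = 180000 km/s
Propagation delay = 13533 / 180000 = 0.0752 s = 75.1833 ms
Processing delay = 3.8 ms
Total one-way latency = 78.9833 ms


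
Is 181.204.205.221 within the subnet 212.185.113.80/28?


Subnet network: 212.185.113.80
Test IP AND mask: 181.204.205.208
No, 181.204.205.221 is not in 212.185.113.80/28


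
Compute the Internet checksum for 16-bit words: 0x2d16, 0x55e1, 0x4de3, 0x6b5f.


Sum all words (with carry folding):
+ 0x2d16 = 0x2d16
+ 0x55e1 = 0x82f7
+ 0x4de3 = 0xd0da
+ 0x6b5f = 0x3c3a
One's complement: ~0x3c3a
Checksum = 0xc3c5


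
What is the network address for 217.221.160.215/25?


IP:   11011001.11011101.10100000.11010111
Mask: 11111111.11111111.11111111.10000000
AND operation:
Net:  11011001.11011101.10100000.10000000
Network: 217.221.160.128/25


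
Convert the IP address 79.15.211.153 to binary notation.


79 = 01001111
15 = 00001111
211 = 11010011
153 = 10011001
Binary: 01001111.00001111.11010011.10011001


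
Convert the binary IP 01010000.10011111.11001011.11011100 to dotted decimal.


01010000 = 80
10011111 = 159
11001011 = 203
11011100 = 220
IP: 80.159.203.220


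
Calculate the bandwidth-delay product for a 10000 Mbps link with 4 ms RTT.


BDP = bandwidth * RTT
= 10000 Mbps * 4 ms
= 10000 * 1e6 * 4 / 1000 bits
= 40000000 bits
= 5000000 bytes
= 4882.8125 KB
BDP = 40000000 bits (5000000 bytes)


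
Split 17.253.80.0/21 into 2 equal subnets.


New prefix = 21 + 1 = 22
Each subnet has 1024 addresses
  17.253.80.0/22
  17.253.84.0/22
Subnets: 17.253.80.0/22, 17.253.84.0/22


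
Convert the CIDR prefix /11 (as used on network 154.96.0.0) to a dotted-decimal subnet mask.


/11 means 11 network bits, 21 host bits
Binary: 11111111111000000000000000000000
Mask: 255.224.0.0


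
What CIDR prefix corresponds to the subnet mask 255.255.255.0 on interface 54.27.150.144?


Binary: 11111111.11111111.11111111.00000000
Count leading 1s
Prefix: /24


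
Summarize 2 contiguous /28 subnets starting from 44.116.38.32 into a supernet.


Original prefix: /28
Number of subnets: 2 = 2^1
New prefix = 28 - 1 = 27
Supernet: 44.116.38.32/27


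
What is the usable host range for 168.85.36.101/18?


Network: 168.85.0.0
Broadcast: 168.85.63.255
First usable = network + 1
Last usable = broadcast - 1
Range: 168.85.0.1 to 168.85.63.254


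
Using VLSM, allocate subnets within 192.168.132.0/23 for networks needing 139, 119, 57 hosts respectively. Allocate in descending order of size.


139 hosts -> /24 (254 usable): 192.168.132.0/24
119 hosts -> /25 (126 usable): 192.168.133.0/25
57 hosts -> /26 (62 usable): 192.168.133.128/26
Allocation: 192.168.132.0/24 (139 hosts, 254 usable); 192.168.133.0/25 (119 hosts, 126 usable); 192.168.133.128/26 (57 hosts, 62 usable)


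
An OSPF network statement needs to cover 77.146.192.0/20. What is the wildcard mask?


Subnet mask: 255.255.240.0
Wildcard = 255.255.255.255 - subnet mask
255 - 255 = 0
255 - 255 = 0
255 - 240 = 15
255 - 0 = 255
Wildcard: 0.0.15.255


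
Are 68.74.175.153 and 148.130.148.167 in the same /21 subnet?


Mask: 255.255.248.0
68.74.175.153 AND mask = 68.74.168.0
148.130.148.167 AND mask = 148.130.144.0
No, different subnets (68.74.168.0 vs 148.130.144.0)


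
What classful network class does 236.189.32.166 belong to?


First octet: 236
Binary: 11101100
1110xxxx -> Class D (224-239)
Class D (multicast), default mask N/A


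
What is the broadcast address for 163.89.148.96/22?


Network: 163.89.148.0/22
Host bits = 10
Set all host bits to 1:
Broadcast: 163.89.151.255


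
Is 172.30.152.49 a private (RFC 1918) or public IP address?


RFC 1918 private ranges:
  10.0.0.0/8 (10.0.0.0 - 10.255.255.255)
  172.16.0.0/12 (172.16.0.0 - 172.31.255.255)
  192.168.0.0/16 (192.168.0.0 - 192.168.255.255)
Private (in 172.16.0.0/12)


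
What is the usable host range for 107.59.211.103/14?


Network: 107.56.0.0
Broadcast: 107.59.255.255
First usable = network + 1
Last usable = broadcast - 1
Range: 107.56.0.1 to 107.59.255.254


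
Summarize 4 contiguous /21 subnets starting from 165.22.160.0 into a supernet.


Original prefix: /21
Number of subnets: 4 = 2^2
New prefix = 21 - 2 = 19
Supernet: 165.22.160.0/19


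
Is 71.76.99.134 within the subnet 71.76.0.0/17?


Subnet network: 71.76.0.0
Test IP AND mask: 71.76.0.0
Yes, 71.76.99.134 is in 71.76.0.0/17


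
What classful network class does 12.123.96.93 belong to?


First octet: 12
Binary: 00001100
0xxxxxxx -> Class A (1-126)
Class A, default mask 255.0.0.0 (/8)


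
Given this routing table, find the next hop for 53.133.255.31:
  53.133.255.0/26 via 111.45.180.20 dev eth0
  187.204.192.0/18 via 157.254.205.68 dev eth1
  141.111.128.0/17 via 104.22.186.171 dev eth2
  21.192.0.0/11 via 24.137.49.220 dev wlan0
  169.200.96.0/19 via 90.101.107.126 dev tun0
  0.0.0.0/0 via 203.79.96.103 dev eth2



Longest prefix match for 53.133.255.31:
  /26 53.133.255.0: MATCH
  /18 187.204.192.0: no
  /17 141.111.128.0: no
  /11 21.192.0.0: no
  /19 169.200.96.0: no
  /0 0.0.0.0: MATCH
Selected: next-hop 111.45.180.20 via eth0 (matched /26)


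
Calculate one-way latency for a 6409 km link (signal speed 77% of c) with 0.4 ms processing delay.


Speed = 0.77 * 3e5 km/s = 231000 km/s
Propagation delay = 6409 / 231000 = 0.0277 s = 27.7446 ms
Processing delay = 0.4 ms
Total one-way latency = 28.1446 ms


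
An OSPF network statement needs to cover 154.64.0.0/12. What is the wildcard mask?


Subnet mask: 255.240.0.0
Wildcard = 255.255.255.255 - subnet mask
255 - 255 = 0
255 - 240 = 15
255 - 0 = 255
255 - 0 = 255
Wildcard: 0.15.255.255


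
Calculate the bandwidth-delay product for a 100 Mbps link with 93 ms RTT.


BDP = bandwidth * RTT
= 100 Mbps * 93 ms
= 100 * 1e6 * 93 / 1000 bits
= 9300000 bits
= 1162500 bytes
= 1135.2539 KB
BDP = 9300000 bits (1162500 bytes)


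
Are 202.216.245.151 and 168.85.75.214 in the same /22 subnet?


Mask: 255.255.252.0
202.216.245.151 AND mask = 202.216.244.0
168.85.75.214 AND mask = 168.85.72.0
No, different subnets (202.216.244.0 vs 168.85.72.0)
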